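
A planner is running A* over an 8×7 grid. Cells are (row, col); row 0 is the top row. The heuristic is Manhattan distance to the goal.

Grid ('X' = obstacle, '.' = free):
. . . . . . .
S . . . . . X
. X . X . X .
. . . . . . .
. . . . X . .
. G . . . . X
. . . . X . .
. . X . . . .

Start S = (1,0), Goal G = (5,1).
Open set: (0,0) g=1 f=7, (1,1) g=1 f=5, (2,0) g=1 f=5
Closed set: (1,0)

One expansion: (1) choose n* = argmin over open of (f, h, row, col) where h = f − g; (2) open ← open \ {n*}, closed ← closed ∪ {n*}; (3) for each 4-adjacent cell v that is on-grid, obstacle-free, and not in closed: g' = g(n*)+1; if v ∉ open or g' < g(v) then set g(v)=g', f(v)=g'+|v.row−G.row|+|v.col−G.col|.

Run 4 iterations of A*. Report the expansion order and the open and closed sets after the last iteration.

order=[(1,1) → (2,0) → (3,0) → (3,1)]; open=[(0,0) g=1 f=7, (0,1) g=2 f=7, (1,2) g=2 f=7, (3,2) g=4 f=7, (4,0) g=3 f=5, (4,1) g=4 f=5]; closed=[(1,0), (1,1), (2,0), (3,0), (3,1)]

step 1: expand (1,1) (f=5, h=4) → closed; open now [(0,0) g=1 f=7, (0,1) g=2 f=7, (1,2) g=2 f=7, (2,0) g=1 f=5]
step 2: expand (2,0) (f=5, h=4) → closed; open now [(0,0) g=1 f=7, (0,1) g=2 f=7, (1,2) g=2 f=7, (3,0) g=2 f=5]
step 3: expand (3,0) (f=5, h=3) → closed; open now [(0,0) g=1 f=7, (0,1) g=2 f=7, (1,2) g=2 f=7, (3,1) g=3 f=5, (4,0) g=3 f=5]
step 4: expand (3,1) (f=5, h=2) → closed; open now [(0,0) g=1 f=7, (0,1) g=2 f=7, (1,2) g=2 f=7, (3,2) g=4 f=7, (4,0) g=3 f=5, (4,1) g=4 f=5]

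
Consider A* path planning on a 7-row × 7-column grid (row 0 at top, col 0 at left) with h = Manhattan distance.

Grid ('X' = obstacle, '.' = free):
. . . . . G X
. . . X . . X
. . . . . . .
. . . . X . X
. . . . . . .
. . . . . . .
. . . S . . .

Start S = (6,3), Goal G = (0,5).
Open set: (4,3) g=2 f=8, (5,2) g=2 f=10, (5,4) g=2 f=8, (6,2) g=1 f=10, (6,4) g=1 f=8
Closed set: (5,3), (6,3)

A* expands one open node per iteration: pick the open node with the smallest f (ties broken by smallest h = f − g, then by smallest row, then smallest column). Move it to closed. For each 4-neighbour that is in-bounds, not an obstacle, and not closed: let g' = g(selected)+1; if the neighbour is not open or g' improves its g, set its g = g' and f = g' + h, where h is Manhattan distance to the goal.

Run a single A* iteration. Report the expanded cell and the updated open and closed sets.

expanded=(4,3); open=[(3,3) g=3 f=8, (4,2) g=3 f=10, (4,4) g=3 f=8, (5,2) g=2 f=10, (5,4) g=2 f=8, (6,2) g=1 f=10, (6,4) g=1 f=8]; closed=[(4,3), (5,3), (6,3)]

step 1: expand (4,3) (f=8, h=6) → closed; open now [(3,3) g=3 f=8, (4,2) g=3 f=10, (4,4) g=3 f=8, (5,2) g=2 f=10, (5,4) g=2 f=8, (6,2) g=1 f=10, (6,4) g=1 f=8]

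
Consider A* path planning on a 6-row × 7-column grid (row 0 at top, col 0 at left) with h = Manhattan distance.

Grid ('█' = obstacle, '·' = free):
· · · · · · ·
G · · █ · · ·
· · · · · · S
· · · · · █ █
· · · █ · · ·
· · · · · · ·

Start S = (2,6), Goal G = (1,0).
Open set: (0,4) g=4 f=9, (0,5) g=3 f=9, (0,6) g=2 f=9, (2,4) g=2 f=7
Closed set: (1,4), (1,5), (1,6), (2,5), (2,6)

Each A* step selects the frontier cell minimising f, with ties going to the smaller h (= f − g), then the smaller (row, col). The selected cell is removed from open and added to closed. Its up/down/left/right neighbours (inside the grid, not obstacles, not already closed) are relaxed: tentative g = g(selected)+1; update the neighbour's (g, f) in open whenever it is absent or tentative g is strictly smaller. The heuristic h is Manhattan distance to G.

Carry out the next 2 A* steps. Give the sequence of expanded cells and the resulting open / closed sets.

step 1: expand (2,4) (f=7, h=5) → closed; open now [(0,4) g=4 f=9, (0,5) g=3 f=9, (0,6) g=2 f=9, (2,3) g=3 f=7, (3,4) g=3 f=9]
step 2: expand (2,3) (f=7, h=4) → closed; open now [(0,4) g=4 f=9, (0,5) g=3 f=9, (0,6) g=2 f=9, (2,2) g=4 f=7, (3,3) g=4 f=9, (3,4) g=3 f=9]

order=[(2,4) → (2,3)]; open=[(0,4) g=4 f=9, (0,5) g=3 f=9, (0,6) g=2 f=9, (2,2) g=4 f=7, (3,3) g=4 f=9, (3,4) g=3 f=9]; closed=[(1,4), (1,5), (1,6), (2,3), (2,4), (2,5), (2,6)]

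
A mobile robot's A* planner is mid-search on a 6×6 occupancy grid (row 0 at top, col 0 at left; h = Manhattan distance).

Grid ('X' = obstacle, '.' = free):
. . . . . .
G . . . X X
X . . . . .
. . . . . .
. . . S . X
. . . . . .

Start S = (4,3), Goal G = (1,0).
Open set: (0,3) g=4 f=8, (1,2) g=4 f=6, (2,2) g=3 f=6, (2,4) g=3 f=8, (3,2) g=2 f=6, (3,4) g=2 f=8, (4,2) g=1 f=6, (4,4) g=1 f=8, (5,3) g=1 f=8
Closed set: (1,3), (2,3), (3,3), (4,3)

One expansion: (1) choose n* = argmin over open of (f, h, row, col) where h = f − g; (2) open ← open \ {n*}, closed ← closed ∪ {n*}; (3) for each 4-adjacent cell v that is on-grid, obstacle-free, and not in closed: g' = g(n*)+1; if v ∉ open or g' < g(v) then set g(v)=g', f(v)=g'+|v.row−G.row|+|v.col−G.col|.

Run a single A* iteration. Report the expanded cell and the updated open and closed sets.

step 1: expand (1,2) (f=6, h=2) → closed; open now [(0,2) g=5 f=8, (0,3) g=4 f=8, (1,1) g=5 f=6, (2,2) g=3 f=6, (2,4) g=3 f=8, (3,2) g=2 f=6, (3,4) g=2 f=8, (4,2) g=1 f=6, (4,4) g=1 f=8, (5,3) g=1 f=8]

expanded=(1,2); open=[(0,2) g=5 f=8, (0,3) g=4 f=8, (1,1) g=5 f=6, (2,2) g=3 f=6, (2,4) g=3 f=8, (3,2) g=2 f=6, (3,4) g=2 f=8, (4,2) g=1 f=6, (4,4) g=1 f=8, (5,3) g=1 f=8]; closed=[(1,2), (1,3), (2,3), (3,3), (4,3)]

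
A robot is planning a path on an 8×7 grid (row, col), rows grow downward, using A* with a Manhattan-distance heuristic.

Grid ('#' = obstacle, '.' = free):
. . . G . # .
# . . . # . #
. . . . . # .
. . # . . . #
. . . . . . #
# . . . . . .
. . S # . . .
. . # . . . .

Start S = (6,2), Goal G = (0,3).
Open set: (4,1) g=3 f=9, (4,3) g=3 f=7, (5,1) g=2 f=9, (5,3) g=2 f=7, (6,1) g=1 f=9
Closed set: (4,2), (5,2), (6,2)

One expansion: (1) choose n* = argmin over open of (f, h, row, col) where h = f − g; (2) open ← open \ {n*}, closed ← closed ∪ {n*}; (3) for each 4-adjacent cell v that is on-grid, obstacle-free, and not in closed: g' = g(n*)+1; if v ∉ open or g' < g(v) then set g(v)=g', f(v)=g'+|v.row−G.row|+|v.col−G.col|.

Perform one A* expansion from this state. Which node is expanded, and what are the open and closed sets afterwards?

expanded=(4,3); open=[(3,3) g=4 f=7, (4,1) g=3 f=9, (4,4) g=4 f=9, (5,1) g=2 f=9, (5,3) g=2 f=7, (6,1) g=1 f=9]; closed=[(4,2), (4,3), (5,2), (6,2)]

step 1: expand (4,3) (f=7, h=4) → closed; open now [(3,3) g=4 f=7, (4,1) g=3 f=9, (4,4) g=4 f=9, (5,1) g=2 f=9, (5,3) g=2 f=7, (6,1) g=1 f=9]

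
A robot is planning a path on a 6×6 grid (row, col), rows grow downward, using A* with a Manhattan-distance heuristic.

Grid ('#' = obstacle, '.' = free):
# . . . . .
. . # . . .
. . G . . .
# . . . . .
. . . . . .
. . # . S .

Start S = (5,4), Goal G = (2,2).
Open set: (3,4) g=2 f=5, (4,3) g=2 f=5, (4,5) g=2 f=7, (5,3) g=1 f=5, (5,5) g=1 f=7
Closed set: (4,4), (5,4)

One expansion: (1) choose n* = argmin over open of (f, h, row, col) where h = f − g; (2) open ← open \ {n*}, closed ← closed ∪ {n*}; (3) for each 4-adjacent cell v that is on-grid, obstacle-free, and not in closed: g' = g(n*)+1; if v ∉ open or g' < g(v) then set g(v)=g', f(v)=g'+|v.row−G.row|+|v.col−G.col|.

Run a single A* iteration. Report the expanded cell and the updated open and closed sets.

step 1: expand (3,4) (f=5, h=3) → closed; open now [(2,4) g=3 f=5, (3,3) g=3 f=5, (3,5) g=3 f=7, (4,3) g=2 f=5, (4,5) g=2 f=7, (5,3) g=1 f=5, (5,5) g=1 f=7]

expanded=(3,4); open=[(2,4) g=3 f=5, (3,3) g=3 f=5, (3,5) g=3 f=7, (4,3) g=2 f=5, (4,5) g=2 f=7, (5,3) g=1 f=5, (5,5) g=1 f=7]; closed=[(3,4), (4,4), (5,4)]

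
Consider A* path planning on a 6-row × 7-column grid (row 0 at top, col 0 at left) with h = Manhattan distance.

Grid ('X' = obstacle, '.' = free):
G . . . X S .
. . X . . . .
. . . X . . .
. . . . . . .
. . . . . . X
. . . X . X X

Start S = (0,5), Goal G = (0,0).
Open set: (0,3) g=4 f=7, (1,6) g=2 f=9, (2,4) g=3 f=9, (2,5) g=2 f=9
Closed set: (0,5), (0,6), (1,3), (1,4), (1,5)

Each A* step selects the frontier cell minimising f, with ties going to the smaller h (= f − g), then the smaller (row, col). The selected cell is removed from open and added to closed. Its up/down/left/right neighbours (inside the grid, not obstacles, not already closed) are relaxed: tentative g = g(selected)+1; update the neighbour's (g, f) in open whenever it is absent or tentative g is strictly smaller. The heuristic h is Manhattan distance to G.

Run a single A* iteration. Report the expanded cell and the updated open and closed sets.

expanded=(0,3); open=[(0,2) g=5 f=7, (1,6) g=2 f=9, (2,4) g=3 f=9, (2,5) g=2 f=9]; closed=[(0,3), (0,5), (0,6), (1,3), (1,4), (1,5)]

step 1: expand (0,3) (f=7, h=3) → closed; open now [(0,2) g=5 f=7, (1,6) g=2 f=9, (2,4) g=3 f=9, (2,5) g=2 f=9]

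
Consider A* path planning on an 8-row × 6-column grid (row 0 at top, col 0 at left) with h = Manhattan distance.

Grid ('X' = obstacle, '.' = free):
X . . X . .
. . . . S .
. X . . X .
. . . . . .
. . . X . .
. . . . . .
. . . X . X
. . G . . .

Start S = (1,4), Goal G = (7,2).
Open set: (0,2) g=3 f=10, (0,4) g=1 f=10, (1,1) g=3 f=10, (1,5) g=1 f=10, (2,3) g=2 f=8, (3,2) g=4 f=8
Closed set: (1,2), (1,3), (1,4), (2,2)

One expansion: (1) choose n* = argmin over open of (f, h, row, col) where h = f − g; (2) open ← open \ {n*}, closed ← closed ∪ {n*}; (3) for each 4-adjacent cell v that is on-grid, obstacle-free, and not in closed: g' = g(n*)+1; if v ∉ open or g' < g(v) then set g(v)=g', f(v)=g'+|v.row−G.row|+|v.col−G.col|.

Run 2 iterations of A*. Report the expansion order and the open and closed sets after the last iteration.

order=[(3,2) → (4,2)]; open=[(0,2) g=3 f=10, (0,4) g=1 f=10, (1,1) g=3 f=10, (1,5) g=1 f=10, (2,3) g=2 f=8, (3,1) g=5 f=10, (3,3) g=5 f=10, (4,1) g=6 f=10, (5,2) g=6 f=8]; closed=[(1,2), (1,3), (1,4), (2,2), (3,2), (4,2)]

step 1: expand (3,2) (f=8, h=4) → closed; open now [(0,2) g=3 f=10, (0,4) g=1 f=10, (1,1) g=3 f=10, (1,5) g=1 f=10, (2,3) g=2 f=8, (3,1) g=5 f=10, (3,3) g=5 f=10, (4,2) g=5 f=8]
step 2: expand (4,2) (f=8, h=3) → closed; open now [(0,2) g=3 f=10, (0,4) g=1 f=10, (1,1) g=3 f=10, (1,5) g=1 f=10, (2,3) g=2 f=8, (3,1) g=5 f=10, (3,3) g=5 f=10, (4,1) g=6 f=10, (5,2) g=6 f=8]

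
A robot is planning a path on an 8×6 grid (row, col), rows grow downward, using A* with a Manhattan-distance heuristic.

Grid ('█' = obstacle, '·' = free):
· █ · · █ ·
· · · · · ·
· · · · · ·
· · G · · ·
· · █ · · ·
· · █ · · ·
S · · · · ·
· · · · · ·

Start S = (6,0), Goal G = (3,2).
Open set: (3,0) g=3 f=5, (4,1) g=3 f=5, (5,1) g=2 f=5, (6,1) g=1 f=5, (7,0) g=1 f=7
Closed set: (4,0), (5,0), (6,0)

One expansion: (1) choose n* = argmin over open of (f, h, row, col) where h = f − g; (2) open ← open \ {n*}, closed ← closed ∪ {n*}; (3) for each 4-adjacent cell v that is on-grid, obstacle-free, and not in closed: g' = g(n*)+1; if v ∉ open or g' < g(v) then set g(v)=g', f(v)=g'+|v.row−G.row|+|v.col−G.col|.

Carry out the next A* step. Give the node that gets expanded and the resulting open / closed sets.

expanded=(3,0); open=[(2,0) g=4 f=7, (3,1) g=4 f=5, (4,1) g=3 f=5, (5,1) g=2 f=5, (6,1) g=1 f=5, (7,0) g=1 f=7]; closed=[(3,0), (4,0), (5,0), (6,0)]

step 1: expand (3,0) (f=5, h=2) → closed; open now [(2,0) g=4 f=7, (3,1) g=4 f=5, (4,1) g=3 f=5, (5,1) g=2 f=5, (6,1) g=1 f=5, (7,0) g=1 f=7]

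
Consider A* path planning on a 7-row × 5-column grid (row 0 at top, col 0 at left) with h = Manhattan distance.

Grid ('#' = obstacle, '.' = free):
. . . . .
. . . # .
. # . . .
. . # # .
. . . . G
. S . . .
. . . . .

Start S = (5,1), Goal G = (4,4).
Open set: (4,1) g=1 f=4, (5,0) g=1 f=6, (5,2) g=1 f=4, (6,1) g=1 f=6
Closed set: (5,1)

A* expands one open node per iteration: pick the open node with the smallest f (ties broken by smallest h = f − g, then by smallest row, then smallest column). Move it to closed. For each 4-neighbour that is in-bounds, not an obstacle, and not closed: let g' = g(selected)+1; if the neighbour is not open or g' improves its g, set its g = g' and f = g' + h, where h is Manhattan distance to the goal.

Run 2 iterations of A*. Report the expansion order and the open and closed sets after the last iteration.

order=[(4,1) → (4,2)]; open=[(3,1) g=2 f=6, (4,0) g=2 f=6, (4,3) g=3 f=4, (5,0) g=1 f=6, (5,2) g=1 f=4, (6,1) g=1 f=6]; closed=[(4,1), (4,2), (5,1)]

step 1: expand (4,1) (f=4, h=3) → closed; open now [(3,1) g=2 f=6, (4,0) g=2 f=6, (4,2) g=2 f=4, (5,0) g=1 f=6, (5,2) g=1 f=4, (6,1) g=1 f=6]
step 2: expand (4,2) (f=4, h=2) → closed; open now [(3,1) g=2 f=6, (4,0) g=2 f=6, (4,3) g=3 f=4, (5,0) g=1 f=6, (5,2) g=1 f=4, (6,1) g=1 f=6]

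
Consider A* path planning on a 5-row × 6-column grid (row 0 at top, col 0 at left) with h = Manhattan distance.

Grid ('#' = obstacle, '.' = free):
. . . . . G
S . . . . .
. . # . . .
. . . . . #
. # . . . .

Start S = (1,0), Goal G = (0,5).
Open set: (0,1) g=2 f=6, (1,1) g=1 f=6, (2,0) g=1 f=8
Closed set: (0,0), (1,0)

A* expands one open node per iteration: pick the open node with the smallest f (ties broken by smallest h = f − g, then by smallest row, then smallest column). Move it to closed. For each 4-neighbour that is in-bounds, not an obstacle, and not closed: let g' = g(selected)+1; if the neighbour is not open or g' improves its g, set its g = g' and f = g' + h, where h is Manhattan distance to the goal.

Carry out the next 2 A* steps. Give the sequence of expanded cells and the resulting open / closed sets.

order=[(0,1) → (0,2)]; open=[(0,3) g=4 f=6, (1,1) g=1 f=6, (1,2) g=4 f=8, (2,0) g=1 f=8]; closed=[(0,0), (0,1), (0,2), (1,0)]

step 1: expand (0,1) (f=6, h=4) → closed; open now [(0,2) g=3 f=6, (1,1) g=1 f=6, (2,0) g=1 f=8]
step 2: expand (0,2) (f=6, h=3) → closed; open now [(0,3) g=4 f=6, (1,1) g=1 f=6, (1,2) g=4 f=8, (2,0) g=1 f=8]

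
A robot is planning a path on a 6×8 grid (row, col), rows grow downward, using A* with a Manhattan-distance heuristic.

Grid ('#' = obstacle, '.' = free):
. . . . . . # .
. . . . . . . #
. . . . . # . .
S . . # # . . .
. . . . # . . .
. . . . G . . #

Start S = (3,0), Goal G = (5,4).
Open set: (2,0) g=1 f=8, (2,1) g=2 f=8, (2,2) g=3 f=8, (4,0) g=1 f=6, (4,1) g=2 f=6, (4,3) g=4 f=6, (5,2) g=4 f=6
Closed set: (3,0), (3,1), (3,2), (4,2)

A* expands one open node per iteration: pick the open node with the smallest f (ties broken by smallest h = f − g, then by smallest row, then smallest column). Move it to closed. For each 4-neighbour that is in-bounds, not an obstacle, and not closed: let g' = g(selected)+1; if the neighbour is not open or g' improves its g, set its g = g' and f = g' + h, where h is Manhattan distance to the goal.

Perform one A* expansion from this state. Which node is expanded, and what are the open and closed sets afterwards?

step 1: expand (4,3) (f=6, h=2) → closed; open now [(2,0) g=1 f=8, (2,1) g=2 f=8, (2,2) g=3 f=8, (4,0) g=1 f=6, (4,1) g=2 f=6, (5,2) g=4 f=6, (5,3) g=5 f=6]

expanded=(4,3); open=[(2,0) g=1 f=8, (2,1) g=2 f=8, (2,2) g=3 f=8, (4,0) g=1 f=6, (4,1) g=2 f=6, (5,2) g=4 f=6, (5,3) g=5 f=6]; closed=[(3,0), (3,1), (3,2), (4,2), (4,3)]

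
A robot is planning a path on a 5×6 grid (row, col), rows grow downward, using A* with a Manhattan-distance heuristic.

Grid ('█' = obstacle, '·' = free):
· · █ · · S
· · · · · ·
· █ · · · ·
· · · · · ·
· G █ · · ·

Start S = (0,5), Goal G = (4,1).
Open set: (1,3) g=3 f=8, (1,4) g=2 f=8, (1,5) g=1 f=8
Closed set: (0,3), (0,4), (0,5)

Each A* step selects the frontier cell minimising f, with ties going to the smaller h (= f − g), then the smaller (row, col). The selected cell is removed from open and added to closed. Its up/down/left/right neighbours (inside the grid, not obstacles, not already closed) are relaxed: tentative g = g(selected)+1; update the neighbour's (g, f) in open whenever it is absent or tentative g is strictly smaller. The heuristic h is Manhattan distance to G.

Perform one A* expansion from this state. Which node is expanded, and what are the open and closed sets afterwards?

expanded=(1,3); open=[(1,2) g=4 f=8, (1,4) g=2 f=8, (1,5) g=1 f=8, (2,3) g=4 f=8]; closed=[(0,3), (0,4), (0,5), (1,3)]

step 1: expand (1,3) (f=8, h=5) → closed; open now [(1,2) g=4 f=8, (1,4) g=2 f=8, (1,5) g=1 f=8, (2,3) g=4 f=8]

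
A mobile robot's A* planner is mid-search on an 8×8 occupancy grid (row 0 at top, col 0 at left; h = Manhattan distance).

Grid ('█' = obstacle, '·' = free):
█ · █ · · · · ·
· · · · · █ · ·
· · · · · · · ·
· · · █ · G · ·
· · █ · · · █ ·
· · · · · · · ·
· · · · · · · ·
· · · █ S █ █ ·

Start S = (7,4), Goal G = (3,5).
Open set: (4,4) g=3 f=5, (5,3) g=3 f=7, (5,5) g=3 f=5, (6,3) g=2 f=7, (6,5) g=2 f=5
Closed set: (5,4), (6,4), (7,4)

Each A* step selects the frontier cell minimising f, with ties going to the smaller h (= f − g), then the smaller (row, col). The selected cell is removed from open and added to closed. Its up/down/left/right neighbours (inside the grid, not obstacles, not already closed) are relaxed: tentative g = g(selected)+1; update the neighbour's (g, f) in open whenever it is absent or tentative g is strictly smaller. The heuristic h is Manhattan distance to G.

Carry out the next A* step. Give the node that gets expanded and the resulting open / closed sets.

step 1: expand (4,4) (f=5, h=2) → closed; open now [(3,4) g=4 f=5, (4,3) g=4 f=7, (4,5) g=4 f=5, (5,3) g=3 f=7, (5,5) g=3 f=5, (6,3) g=2 f=7, (6,5) g=2 f=5]

expanded=(4,4); open=[(3,4) g=4 f=5, (4,3) g=4 f=7, (4,5) g=4 f=5, (5,3) g=3 f=7, (5,5) g=3 f=5, (6,3) g=2 f=7, (6,5) g=2 f=5]; closed=[(4,4), (5,4), (6,4), (7,4)]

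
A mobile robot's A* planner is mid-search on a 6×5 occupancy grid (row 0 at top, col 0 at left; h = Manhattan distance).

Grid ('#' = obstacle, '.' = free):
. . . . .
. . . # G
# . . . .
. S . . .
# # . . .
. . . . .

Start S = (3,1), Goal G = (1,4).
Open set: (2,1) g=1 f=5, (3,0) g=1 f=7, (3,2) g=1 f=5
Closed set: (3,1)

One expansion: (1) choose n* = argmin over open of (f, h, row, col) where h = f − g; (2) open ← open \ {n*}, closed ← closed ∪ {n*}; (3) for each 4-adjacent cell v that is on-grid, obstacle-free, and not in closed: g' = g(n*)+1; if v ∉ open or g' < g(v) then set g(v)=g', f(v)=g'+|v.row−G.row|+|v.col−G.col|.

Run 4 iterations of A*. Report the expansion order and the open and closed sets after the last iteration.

step 1: expand (2,1) (f=5, h=4) → closed; open now [(1,1) g=2 f=5, (2,2) g=2 f=5, (3,0) g=1 f=7, (3,2) g=1 f=5]
step 2: expand (1,1) (f=5, h=3) → closed; open now [(0,1) g=3 f=7, (1,0) g=3 f=7, (1,2) g=3 f=5, (2,2) g=2 f=5, (3,0) g=1 f=7, (3,2) g=1 f=5]
step 3: expand (1,2) (f=5, h=2) → closed; open now [(0,1) g=3 f=7, (0,2) g=4 f=7, (1,0) g=3 f=7, (2,2) g=2 f=5, (3,0) g=1 f=7, (3,2) g=1 f=5]
step 4: expand (2,2) (f=5, h=3) → closed; open now [(0,1) g=3 f=7, (0,2) g=4 f=7, (1,0) g=3 f=7, (2,3) g=3 f=5, (3,0) g=1 f=7, (3,2) g=1 f=5]

order=[(2,1) → (1,1) → (1,2) → (2,2)]; open=[(0,1) g=3 f=7, (0,2) g=4 f=7, (1,0) g=3 f=7, (2,3) g=3 f=5, (3,0) g=1 f=7, (3,2) g=1 f=5]; closed=[(1,1), (1,2), (2,1), (2,2), (3,1)]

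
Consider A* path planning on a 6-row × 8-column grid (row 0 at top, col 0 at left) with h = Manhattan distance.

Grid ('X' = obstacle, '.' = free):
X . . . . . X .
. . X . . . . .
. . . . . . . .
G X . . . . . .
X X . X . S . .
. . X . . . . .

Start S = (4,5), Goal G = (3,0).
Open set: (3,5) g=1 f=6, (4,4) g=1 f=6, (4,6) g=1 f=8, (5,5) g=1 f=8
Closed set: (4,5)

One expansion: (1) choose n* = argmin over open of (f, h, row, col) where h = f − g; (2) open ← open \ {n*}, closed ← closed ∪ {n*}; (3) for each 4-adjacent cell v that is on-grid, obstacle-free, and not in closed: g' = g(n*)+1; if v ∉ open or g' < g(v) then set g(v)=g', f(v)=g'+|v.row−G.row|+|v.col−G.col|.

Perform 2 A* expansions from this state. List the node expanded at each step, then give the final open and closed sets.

order=[(3,5) → (3,4)]; open=[(2,4) g=3 f=8, (2,5) g=2 f=8, (3,3) g=3 f=6, (3,6) g=2 f=8, (4,4) g=1 f=6, (4,6) g=1 f=8, (5,5) g=1 f=8]; closed=[(3,4), (3,5), (4,5)]

step 1: expand (3,5) (f=6, h=5) → closed; open now [(2,5) g=2 f=8, (3,4) g=2 f=6, (3,6) g=2 f=8, (4,4) g=1 f=6, (4,6) g=1 f=8, (5,5) g=1 f=8]
step 2: expand (3,4) (f=6, h=4) → closed; open now [(2,4) g=3 f=8, (2,5) g=2 f=8, (3,3) g=3 f=6, (3,6) g=2 f=8, (4,4) g=1 f=6, (4,6) g=1 f=8, (5,5) g=1 f=8]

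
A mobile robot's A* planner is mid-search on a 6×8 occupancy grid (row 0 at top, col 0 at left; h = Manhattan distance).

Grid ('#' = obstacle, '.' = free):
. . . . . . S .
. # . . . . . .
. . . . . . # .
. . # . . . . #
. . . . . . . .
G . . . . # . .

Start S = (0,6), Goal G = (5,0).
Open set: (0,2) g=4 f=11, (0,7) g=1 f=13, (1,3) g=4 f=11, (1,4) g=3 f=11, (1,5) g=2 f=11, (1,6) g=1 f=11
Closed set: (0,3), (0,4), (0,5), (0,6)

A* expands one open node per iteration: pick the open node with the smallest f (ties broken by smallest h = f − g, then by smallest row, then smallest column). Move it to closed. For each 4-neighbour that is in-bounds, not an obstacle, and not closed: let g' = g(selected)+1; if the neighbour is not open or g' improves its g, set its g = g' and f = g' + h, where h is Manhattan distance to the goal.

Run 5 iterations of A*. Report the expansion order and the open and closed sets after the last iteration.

order=[(0,2) → (0,1) → (0,0) → (1,0) → (2,0)]; open=[(0,7) g=1 f=13, (1,2) g=5 f=11, (1,3) g=4 f=11, (1,4) g=3 f=11, (1,5) g=2 f=11, (1,6) g=1 f=11, (2,1) g=9 f=13, (3,0) g=9 f=11]; closed=[(0,0), (0,1), (0,2), (0,3), (0,4), (0,5), (0,6), (1,0), (2,0)]

step 1: expand (0,2) (f=11, h=7) → closed; open now [(0,1) g=5 f=11, (0,7) g=1 f=13, (1,2) g=5 f=11, (1,3) g=4 f=11, (1,4) g=3 f=11, (1,5) g=2 f=11, (1,6) g=1 f=11]
step 2: expand (0,1) (f=11, h=6) → closed; open now [(0,0) g=6 f=11, (0,7) g=1 f=13, (1,2) g=5 f=11, (1,3) g=4 f=11, (1,4) g=3 f=11, (1,5) g=2 f=11, (1,6) g=1 f=11]
step 3: expand (0,0) (f=11, h=5) → closed; open now [(0,7) g=1 f=13, (1,0) g=7 f=11, (1,2) g=5 f=11, (1,3) g=4 f=11, (1,4) g=3 f=11, (1,5) g=2 f=11, (1,6) g=1 f=11]
step 4: expand (1,0) (f=11, h=4) → closed; open now [(0,7) g=1 f=13, (1,2) g=5 f=11, (1,3) g=4 f=11, (1,4) g=3 f=11, (1,5) g=2 f=11, (1,6) g=1 f=11, (2,0) g=8 f=11]
step 5: expand (2,0) (f=11, h=3) → closed; open now [(0,7) g=1 f=13, (1,2) g=5 f=11, (1,3) g=4 f=11, (1,4) g=3 f=11, (1,5) g=2 f=11, (1,6) g=1 f=11, (2,1) g=9 f=13, (3,0) g=9 f=11]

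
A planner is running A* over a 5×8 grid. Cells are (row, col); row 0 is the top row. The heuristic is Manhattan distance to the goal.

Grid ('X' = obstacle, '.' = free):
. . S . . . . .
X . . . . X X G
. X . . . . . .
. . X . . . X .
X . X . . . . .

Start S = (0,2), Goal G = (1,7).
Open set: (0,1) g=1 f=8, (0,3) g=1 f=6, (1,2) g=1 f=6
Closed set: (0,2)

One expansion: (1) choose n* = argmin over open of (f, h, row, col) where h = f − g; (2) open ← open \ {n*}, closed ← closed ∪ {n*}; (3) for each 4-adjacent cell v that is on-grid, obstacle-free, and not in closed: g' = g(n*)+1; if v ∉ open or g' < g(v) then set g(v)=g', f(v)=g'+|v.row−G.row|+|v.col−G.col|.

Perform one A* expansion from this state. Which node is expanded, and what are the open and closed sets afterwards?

step 1: expand (0,3) (f=6, h=5) → closed; open now [(0,1) g=1 f=8, (0,4) g=2 f=6, (1,2) g=1 f=6, (1,3) g=2 f=6]

expanded=(0,3); open=[(0,1) g=1 f=8, (0,4) g=2 f=6, (1,2) g=1 f=6, (1,3) g=2 f=6]; closed=[(0,2), (0,3)]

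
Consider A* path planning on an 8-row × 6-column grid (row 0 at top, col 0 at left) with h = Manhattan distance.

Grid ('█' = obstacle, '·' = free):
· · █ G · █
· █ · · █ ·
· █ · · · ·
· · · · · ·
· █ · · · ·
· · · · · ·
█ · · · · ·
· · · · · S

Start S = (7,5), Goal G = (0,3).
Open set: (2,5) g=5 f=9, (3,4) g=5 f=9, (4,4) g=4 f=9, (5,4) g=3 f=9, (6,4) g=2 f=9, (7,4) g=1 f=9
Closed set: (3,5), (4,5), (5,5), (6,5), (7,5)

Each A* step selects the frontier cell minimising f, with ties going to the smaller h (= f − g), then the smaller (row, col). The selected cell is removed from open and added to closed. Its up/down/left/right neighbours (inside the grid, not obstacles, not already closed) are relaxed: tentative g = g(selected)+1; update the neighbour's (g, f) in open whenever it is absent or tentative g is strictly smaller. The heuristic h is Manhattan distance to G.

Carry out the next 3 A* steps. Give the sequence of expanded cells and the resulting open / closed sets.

order=[(2,5) → (1,5) → (2,4)]; open=[(2,3) g=7 f=9, (3,4) g=5 f=9, (4,4) g=4 f=9, (5,4) g=3 f=9, (6,4) g=2 f=9, (7,4) g=1 f=9]; closed=[(1,5), (2,4), (2,5), (3,5), (4,5), (5,5), (6,5), (7,5)]

step 1: expand (2,5) (f=9, h=4) → closed; open now [(1,5) g=6 f=9, (2,4) g=6 f=9, (3,4) g=5 f=9, (4,4) g=4 f=9, (5,4) g=3 f=9, (6,4) g=2 f=9, (7,4) g=1 f=9]
step 2: expand (1,5) (f=9, h=3) → closed; open now [(2,4) g=6 f=9, (3,4) g=5 f=9, (4,4) g=4 f=9, (5,4) g=3 f=9, (6,4) g=2 f=9, (7,4) g=1 f=9]
step 3: expand (2,4) (f=9, h=3) → closed; open now [(2,3) g=7 f=9, (3,4) g=5 f=9, (4,4) g=4 f=9, (5,4) g=3 f=9, (6,4) g=2 f=9, (7,4) g=1 f=9]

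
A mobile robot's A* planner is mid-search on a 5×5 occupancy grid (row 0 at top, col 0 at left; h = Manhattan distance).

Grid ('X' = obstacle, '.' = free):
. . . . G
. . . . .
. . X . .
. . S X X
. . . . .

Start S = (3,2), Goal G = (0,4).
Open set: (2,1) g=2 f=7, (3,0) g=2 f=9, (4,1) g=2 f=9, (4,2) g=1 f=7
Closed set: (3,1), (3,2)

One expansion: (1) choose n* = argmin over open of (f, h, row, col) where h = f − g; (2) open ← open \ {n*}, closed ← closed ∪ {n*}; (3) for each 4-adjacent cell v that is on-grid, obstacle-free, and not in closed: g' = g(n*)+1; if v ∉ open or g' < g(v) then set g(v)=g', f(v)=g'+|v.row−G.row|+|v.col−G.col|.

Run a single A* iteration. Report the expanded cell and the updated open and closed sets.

step 1: expand (2,1) (f=7, h=5) → closed; open now [(1,1) g=3 f=7, (2,0) g=3 f=9, (3,0) g=2 f=9, (4,1) g=2 f=9, (4,2) g=1 f=7]

expanded=(2,1); open=[(1,1) g=3 f=7, (2,0) g=3 f=9, (3,0) g=2 f=9, (4,1) g=2 f=9, (4,2) g=1 f=7]; closed=[(2,1), (3,1), (3,2)]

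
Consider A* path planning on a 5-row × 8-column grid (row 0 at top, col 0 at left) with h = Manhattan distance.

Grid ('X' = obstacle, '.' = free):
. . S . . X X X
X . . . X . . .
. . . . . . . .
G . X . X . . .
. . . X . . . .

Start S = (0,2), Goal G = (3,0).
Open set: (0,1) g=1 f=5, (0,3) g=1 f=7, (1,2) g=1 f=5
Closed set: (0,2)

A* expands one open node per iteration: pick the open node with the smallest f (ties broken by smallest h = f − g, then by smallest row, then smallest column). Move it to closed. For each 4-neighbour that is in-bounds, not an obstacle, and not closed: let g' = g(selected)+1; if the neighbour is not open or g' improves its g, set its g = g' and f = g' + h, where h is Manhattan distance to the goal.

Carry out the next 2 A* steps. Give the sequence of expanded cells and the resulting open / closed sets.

order=[(0,1) → (0,0)]; open=[(0,3) g=1 f=7, (1,1) g=2 f=5, (1,2) g=1 f=5]; closed=[(0,0), (0,1), (0,2)]

step 1: expand (0,1) (f=5, h=4) → closed; open now [(0,0) g=2 f=5, (0,3) g=1 f=7, (1,1) g=2 f=5, (1,2) g=1 f=5]
step 2: expand (0,0) (f=5, h=3) → closed; open now [(0,3) g=1 f=7, (1,1) g=2 f=5, (1,2) g=1 f=5]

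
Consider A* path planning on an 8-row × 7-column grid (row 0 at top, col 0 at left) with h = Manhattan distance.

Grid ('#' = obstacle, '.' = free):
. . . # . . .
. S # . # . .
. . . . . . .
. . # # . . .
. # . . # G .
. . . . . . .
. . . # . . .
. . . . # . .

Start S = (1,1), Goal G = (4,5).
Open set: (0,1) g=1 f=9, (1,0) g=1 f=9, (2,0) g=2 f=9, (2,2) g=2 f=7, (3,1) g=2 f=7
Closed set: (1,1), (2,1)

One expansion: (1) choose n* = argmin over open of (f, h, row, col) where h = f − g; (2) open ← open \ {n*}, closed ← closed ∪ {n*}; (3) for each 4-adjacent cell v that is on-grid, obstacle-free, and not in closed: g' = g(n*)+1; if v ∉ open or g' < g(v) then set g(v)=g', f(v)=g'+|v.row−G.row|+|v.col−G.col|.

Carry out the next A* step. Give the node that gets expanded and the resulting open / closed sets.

expanded=(2,2); open=[(0,1) g=1 f=9, (1,0) g=1 f=9, (2,0) g=2 f=9, (2,3) g=3 f=7, (3,1) g=2 f=7]; closed=[(1,1), (2,1), (2,2)]

step 1: expand (2,2) (f=7, h=5) → closed; open now [(0,1) g=1 f=9, (1,0) g=1 f=9, (2,0) g=2 f=9, (2,3) g=3 f=7, (3,1) g=2 f=7]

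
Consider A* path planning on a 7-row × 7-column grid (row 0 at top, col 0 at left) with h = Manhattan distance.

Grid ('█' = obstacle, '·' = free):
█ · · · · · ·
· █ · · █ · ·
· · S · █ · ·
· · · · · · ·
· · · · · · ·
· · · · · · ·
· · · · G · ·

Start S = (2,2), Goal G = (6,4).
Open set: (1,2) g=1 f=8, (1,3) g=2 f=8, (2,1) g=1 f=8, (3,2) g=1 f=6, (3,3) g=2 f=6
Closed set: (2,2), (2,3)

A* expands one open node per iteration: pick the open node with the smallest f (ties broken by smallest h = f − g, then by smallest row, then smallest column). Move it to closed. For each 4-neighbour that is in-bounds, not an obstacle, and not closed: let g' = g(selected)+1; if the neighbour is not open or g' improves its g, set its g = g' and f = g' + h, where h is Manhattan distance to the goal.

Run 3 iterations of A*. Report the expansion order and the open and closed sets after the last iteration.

step 1: expand (3,3) (f=6, h=4) → closed; open now [(1,2) g=1 f=8, (1,3) g=2 f=8, (2,1) g=1 f=8, (3,2) g=1 f=6, (3,4) g=3 f=6, (4,3) g=3 f=6]
step 2: expand (3,4) (f=6, h=3) → closed; open now [(1,2) g=1 f=8, (1,3) g=2 f=8, (2,1) g=1 f=8, (3,2) g=1 f=6, (3,5) g=4 f=8, (4,3) g=3 f=6, (4,4) g=4 f=6]
step 3: expand (4,4) (f=6, h=2) → closed; open now [(1,2) g=1 f=8, (1,3) g=2 f=8, (2,1) g=1 f=8, (3,2) g=1 f=6, (3,5) g=4 f=8, (4,3) g=3 f=6, (4,5) g=5 f=8, (5,4) g=5 f=6]

order=[(3,3) → (3,4) → (4,4)]; open=[(1,2) g=1 f=8, (1,3) g=2 f=8, (2,1) g=1 f=8, (3,2) g=1 f=6, (3,5) g=4 f=8, (4,3) g=3 f=6, (4,5) g=5 f=8, (5,4) g=5 f=6]; closed=[(2,2), (2,3), (3,3), (3,4), (4,4)]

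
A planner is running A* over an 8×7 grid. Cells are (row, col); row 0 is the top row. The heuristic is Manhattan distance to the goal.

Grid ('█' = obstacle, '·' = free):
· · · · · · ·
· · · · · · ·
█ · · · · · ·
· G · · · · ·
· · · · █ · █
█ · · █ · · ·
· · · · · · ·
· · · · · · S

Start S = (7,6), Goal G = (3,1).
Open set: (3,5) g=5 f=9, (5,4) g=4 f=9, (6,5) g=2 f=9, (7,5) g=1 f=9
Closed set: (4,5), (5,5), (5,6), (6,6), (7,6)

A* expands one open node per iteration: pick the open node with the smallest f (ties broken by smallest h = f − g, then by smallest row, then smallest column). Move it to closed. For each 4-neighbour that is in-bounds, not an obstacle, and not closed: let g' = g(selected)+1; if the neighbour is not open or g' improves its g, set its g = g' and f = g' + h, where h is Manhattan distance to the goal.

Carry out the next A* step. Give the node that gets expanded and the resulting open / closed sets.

expanded=(3,5); open=[(2,5) g=6 f=11, (3,4) g=6 f=9, (3,6) g=6 f=11, (5,4) g=4 f=9, (6,5) g=2 f=9, (7,5) g=1 f=9]; closed=[(3,5), (4,5), (5,5), (5,6), (6,6), (7,6)]

step 1: expand (3,5) (f=9, h=4) → closed; open now [(2,5) g=6 f=11, (3,4) g=6 f=9, (3,6) g=6 f=11, (5,4) g=4 f=9, (6,5) g=2 f=9, (7,5) g=1 f=9]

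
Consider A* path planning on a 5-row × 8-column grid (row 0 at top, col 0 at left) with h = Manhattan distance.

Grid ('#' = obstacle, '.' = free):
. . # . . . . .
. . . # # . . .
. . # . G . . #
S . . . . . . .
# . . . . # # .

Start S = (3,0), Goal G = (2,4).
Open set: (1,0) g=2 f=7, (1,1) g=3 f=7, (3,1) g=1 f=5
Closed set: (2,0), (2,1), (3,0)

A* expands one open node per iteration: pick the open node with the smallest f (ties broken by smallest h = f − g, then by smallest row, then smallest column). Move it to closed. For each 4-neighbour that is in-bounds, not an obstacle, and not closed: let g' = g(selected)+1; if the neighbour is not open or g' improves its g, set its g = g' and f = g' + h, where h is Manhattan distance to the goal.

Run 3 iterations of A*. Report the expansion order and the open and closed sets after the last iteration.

step 1: expand (3,1) (f=5, h=4) → closed; open now [(1,0) g=2 f=7, (1,1) g=3 f=7, (3,2) g=2 f=5, (4,1) g=2 f=7]
step 2: expand (3,2) (f=5, h=3) → closed; open now [(1,0) g=2 f=7, (1,1) g=3 f=7, (3,3) g=3 f=5, (4,1) g=2 f=7, (4,2) g=3 f=7]
step 3: expand (3,3) (f=5, h=2) → closed; open now [(1,0) g=2 f=7, (1,1) g=3 f=7, (2,3) g=4 f=5, (3,4) g=4 f=5, (4,1) g=2 f=7, (4,2) g=3 f=7, (4,3) g=4 f=7]

order=[(3,1) → (3,2) → (3,3)]; open=[(1,0) g=2 f=7, (1,1) g=3 f=7, (2,3) g=4 f=5, (3,4) g=4 f=5, (4,1) g=2 f=7, (4,2) g=3 f=7, (4,3) g=4 f=7]; closed=[(2,0), (2,1), (3,0), (3,1), (3,2), (3,3)]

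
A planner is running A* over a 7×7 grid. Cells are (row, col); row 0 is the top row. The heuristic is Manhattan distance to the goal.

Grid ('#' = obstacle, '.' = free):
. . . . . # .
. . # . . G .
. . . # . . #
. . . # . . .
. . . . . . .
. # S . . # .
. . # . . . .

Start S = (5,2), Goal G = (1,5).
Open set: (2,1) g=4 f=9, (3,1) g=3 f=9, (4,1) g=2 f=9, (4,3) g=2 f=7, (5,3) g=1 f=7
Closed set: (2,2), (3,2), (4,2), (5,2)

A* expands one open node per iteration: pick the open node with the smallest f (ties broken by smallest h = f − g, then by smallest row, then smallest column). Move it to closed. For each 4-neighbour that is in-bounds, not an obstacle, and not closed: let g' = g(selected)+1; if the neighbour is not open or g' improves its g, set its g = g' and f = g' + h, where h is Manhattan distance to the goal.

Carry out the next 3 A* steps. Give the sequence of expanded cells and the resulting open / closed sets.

order=[(4,3) → (4,4) → (3,4)]; open=[(2,1) g=4 f=9, (2,4) g=5 f=7, (3,1) g=3 f=9, (3,5) g=5 f=7, (4,1) g=2 f=9, (4,5) g=4 f=7, (5,3) g=1 f=7, (5,4) g=4 f=9]; closed=[(2,2), (3,2), (3,4), (4,2), (4,3), (4,4), (5,2)]

step 1: expand (4,3) (f=7, h=5) → closed; open now [(2,1) g=4 f=9, (3,1) g=3 f=9, (4,1) g=2 f=9, (4,4) g=3 f=7, (5,3) g=1 f=7]
step 2: expand (4,4) (f=7, h=4) → closed; open now [(2,1) g=4 f=9, (3,1) g=3 f=9, (3,4) g=4 f=7, (4,1) g=2 f=9, (4,5) g=4 f=7, (5,3) g=1 f=7, (5,4) g=4 f=9]
step 3: expand (3,4) (f=7, h=3) → closed; open now [(2,1) g=4 f=9, (2,4) g=5 f=7, (3,1) g=3 f=9, (3,5) g=5 f=7, (4,1) g=2 f=9, (4,5) g=4 f=7, (5,3) g=1 f=7, (5,4) g=4 f=9]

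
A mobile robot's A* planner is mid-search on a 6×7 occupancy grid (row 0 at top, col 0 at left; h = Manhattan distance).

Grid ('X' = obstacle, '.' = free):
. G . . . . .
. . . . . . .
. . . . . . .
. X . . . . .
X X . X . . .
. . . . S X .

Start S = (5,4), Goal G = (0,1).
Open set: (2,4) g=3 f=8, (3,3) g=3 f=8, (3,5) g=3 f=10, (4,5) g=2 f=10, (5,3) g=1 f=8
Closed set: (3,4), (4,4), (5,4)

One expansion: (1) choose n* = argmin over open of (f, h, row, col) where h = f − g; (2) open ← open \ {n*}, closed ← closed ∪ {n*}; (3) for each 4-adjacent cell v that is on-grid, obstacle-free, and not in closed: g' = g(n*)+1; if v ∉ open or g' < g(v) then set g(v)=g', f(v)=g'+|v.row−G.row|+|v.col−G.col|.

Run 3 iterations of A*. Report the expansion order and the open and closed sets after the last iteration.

order=[(2,4) → (1,4) → (0,4)]; open=[(0,3) g=6 f=8, (0,5) g=6 f=10, (1,3) g=5 f=8, (1,5) g=5 f=10, (2,3) g=4 f=8, (2,5) g=4 f=10, (3,3) g=3 f=8, (3,5) g=3 f=10, (4,5) g=2 f=10, (5,3) g=1 f=8]; closed=[(0,4), (1,4), (2,4), (3,4), (4,4), (5,4)]

step 1: expand (2,4) (f=8, h=5) → closed; open now [(1,4) g=4 f=8, (2,3) g=4 f=8, (2,5) g=4 f=10, (3,3) g=3 f=8, (3,5) g=3 f=10, (4,5) g=2 f=10, (5,3) g=1 f=8]
step 2: expand (1,4) (f=8, h=4) → closed; open now [(0,4) g=5 f=8, (1,3) g=5 f=8, (1,5) g=5 f=10, (2,3) g=4 f=8, (2,5) g=4 f=10, (3,3) g=3 f=8, (3,5) g=3 f=10, (4,5) g=2 f=10, (5,3) g=1 f=8]
step 3: expand (0,4) (f=8, h=3) → closed; open now [(0,3) g=6 f=8, (0,5) g=6 f=10, (1,3) g=5 f=8, (1,5) g=5 f=10, (2,3) g=4 f=8, (2,5) g=4 f=10, (3,3) g=3 f=8, (3,5) g=3 f=10, (4,5) g=2 f=10, (5,3) g=1 f=8]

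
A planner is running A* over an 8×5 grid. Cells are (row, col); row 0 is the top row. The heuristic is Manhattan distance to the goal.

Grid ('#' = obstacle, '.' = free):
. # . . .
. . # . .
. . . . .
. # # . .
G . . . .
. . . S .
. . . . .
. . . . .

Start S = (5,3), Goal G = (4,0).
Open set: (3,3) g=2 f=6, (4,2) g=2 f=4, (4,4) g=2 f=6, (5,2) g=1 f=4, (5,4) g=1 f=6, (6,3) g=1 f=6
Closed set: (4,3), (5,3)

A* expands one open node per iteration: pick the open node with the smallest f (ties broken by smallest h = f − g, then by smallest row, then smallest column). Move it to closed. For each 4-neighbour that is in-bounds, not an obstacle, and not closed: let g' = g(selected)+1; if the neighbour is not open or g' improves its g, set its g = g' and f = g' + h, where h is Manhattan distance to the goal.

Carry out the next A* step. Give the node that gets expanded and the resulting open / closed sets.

expanded=(4,2); open=[(3,3) g=2 f=6, (4,1) g=3 f=4, (4,4) g=2 f=6, (5,2) g=1 f=4, (5,4) g=1 f=6, (6,3) g=1 f=6]; closed=[(4,2), (4,3), (5,3)]

step 1: expand (4,2) (f=4, h=2) → closed; open now [(3,3) g=2 f=6, (4,1) g=3 f=4, (4,4) g=2 f=6, (5,2) g=1 f=4, (5,4) g=1 f=6, (6,3) g=1 f=6]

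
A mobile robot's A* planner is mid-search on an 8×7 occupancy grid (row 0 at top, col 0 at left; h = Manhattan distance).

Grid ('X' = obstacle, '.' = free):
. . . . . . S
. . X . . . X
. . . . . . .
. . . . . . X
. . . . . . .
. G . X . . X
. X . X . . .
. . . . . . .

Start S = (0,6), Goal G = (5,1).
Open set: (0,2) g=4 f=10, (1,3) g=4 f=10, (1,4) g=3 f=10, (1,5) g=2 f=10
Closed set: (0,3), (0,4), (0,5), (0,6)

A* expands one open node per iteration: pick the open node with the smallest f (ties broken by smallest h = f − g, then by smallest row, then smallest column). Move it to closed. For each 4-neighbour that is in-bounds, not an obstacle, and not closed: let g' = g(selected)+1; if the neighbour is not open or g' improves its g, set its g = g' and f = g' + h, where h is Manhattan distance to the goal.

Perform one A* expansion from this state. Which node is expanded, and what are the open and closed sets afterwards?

step 1: expand (0,2) (f=10, h=6) → closed; open now [(0,1) g=5 f=10, (1,3) g=4 f=10, (1,4) g=3 f=10, (1,5) g=2 f=10]

expanded=(0,2); open=[(0,1) g=5 f=10, (1,3) g=4 f=10, (1,4) g=3 f=10, (1,5) g=2 f=10]; closed=[(0,2), (0,3), (0,4), (0,5), (0,6)]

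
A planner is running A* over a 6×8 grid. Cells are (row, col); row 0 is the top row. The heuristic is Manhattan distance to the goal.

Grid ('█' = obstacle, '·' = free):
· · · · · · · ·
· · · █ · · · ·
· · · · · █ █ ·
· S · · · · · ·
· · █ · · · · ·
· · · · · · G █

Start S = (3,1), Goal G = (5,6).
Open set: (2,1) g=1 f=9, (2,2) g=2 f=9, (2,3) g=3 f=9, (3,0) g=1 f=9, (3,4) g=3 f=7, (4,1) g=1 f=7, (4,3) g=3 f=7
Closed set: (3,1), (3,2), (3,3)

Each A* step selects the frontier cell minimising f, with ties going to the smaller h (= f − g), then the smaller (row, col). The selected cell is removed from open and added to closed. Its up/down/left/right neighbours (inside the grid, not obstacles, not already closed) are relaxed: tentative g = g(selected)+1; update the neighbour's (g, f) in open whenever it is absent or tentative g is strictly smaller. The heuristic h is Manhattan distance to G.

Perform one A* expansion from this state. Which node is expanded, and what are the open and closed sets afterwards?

step 1: expand (3,4) (f=7, h=4) → closed; open now [(2,1) g=1 f=9, (2,2) g=2 f=9, (2,3) g=3 f=9, (2,4) g=4 f=9, (3,0) g=1 f=9, (3,5) g=4 f=7, (4,1) g=1 f=7, (4,3) g=3 f=7, (4,4) g=4 f=7]

expanded=(3,4); open=[(2,1) g=1 f=9, (2,2) g=2 f=9, (2,3) g=3 f=9, (2,4) g=4 f=9, (3,0) g=1 f=9, (3,5) g=4 f=7, (4,1) g=1 f=7, (4,3) g=3 f=7, (4,4) g=4 f=7]; closed=[(3,1), (3,2), (3,3), (3,4)]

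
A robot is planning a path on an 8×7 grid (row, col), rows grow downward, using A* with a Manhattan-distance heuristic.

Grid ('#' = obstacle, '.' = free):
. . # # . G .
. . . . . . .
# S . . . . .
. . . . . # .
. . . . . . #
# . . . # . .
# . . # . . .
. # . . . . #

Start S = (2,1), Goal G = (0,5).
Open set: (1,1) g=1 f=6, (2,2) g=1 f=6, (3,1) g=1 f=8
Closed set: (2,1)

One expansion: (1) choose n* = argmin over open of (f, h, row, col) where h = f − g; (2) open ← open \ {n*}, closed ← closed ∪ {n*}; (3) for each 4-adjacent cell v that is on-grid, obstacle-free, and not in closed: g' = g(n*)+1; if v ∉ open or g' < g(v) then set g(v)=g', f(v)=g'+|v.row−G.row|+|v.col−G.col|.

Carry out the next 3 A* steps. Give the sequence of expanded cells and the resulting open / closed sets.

step 1: expand (1,1) (f=6, h=5) → closed; open now [(0,1) g=2 f=6, (1,0) g=2 f=8, (1,2) g=2 f=6, (2,2) g=1 f=6, (3,1) g=1 f=8]
step 2: expand (0,1) (f=6, h=4) → closed; open now [(0,0) g=3 f=8, (1,0) g=2 f=8, (1,2) g=2 f=6, (2,2) g=1 f=6, (3,1) g=1 f=8]
step 3: expand (1,2) (f=6, h=4) → closed; open now [(0,0) g=3 f=8, (1,0) g=2 f=8, (1,3) g=3 f=6, (2,2) g=1 f=6, (3,1) g=1 f=8]

order=[(1,1) → (0,1) → (1,2)]; open=[(0,0) g=3 f=8, (1,0) g=2 f=8, (1,3) g=3 f=6, (2,2) g=1 f=6, (3,1) g=1 f=8]; closed=[(0,1), (1,1), (1,2), (2,1)]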